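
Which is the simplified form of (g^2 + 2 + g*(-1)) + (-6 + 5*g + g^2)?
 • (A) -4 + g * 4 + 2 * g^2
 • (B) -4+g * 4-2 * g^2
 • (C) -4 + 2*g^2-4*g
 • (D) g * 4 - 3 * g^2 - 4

Adding the polynomials and combining like terms:
(g^2 + 2 + g*(-1)) + (-6 + 5*g + g^2)
= -4 + g * 4 + 2 * g^2
A) -4 + g * 4 + 2 * g^2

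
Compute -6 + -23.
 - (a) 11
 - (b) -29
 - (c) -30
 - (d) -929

-6 + -23 = -29
b) -29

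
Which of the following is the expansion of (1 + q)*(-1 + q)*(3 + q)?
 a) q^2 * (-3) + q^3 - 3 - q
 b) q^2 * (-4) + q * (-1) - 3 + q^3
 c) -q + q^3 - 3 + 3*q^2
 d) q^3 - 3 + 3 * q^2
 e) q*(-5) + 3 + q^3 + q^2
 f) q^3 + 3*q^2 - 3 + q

Expanding (1 + q)*(-1 + q)*(3 + q):
= -q + q^3 - 3 + 3*q^2
c) -q + q^3 - 3 + 3*q^2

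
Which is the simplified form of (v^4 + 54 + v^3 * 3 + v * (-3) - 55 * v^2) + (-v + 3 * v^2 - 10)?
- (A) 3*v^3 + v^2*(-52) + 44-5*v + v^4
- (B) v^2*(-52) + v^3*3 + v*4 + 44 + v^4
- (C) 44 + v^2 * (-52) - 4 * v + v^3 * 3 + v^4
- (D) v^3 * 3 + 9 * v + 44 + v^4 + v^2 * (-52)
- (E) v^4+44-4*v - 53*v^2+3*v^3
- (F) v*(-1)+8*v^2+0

Adding the polynomials and combining like terms:
(v^4 + 54 + v^3*3 + v*(-3) - 55*v^2) + (-v + 3*v^2 - 10)
= 44 + v^2 * (-52) - 4 * v + v^3 * 3 + v^4
C) 44 + v^2 * (-52) - 4 * v + v^3 * 3 + v^4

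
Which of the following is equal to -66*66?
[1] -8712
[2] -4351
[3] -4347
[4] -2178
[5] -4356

-66 * 66 = -4356
5) -4356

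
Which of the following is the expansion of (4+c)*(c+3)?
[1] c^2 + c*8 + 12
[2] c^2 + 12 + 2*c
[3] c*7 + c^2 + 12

Expanding (4+c)*(c+3):
= c*7 + c^2 + 12
3) c*7 + c^2 + 12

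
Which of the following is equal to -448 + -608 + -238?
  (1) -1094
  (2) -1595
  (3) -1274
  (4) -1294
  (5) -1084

First: -448 + -608 = -1056
Then: -1056 + -238 = -1294
4) -1294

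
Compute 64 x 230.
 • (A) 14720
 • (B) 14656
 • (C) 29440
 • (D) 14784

64 * 230 = 14720
A) 14720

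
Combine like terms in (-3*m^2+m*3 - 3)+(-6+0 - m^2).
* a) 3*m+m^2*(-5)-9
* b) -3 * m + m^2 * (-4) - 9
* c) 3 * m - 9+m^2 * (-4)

Adding the polynomials and combining like terms:
(-3*m^2 + m*3 - 3) + (-6 + 0 - m^2)
= 3 * m - 9+m^2 * (-4)
c) 3 * m - 9+m^2 * (-4)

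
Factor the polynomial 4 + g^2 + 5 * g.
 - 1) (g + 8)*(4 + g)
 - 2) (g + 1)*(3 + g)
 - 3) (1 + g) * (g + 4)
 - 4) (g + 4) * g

We need to factor 4 + g^2 + 5 * g.
The factored form is (1 + g) * (g + 4).
3) (1 + g) * (g + 4)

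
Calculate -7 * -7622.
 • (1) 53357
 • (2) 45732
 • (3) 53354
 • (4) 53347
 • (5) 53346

-7 * -7622 = 53354
3) 53354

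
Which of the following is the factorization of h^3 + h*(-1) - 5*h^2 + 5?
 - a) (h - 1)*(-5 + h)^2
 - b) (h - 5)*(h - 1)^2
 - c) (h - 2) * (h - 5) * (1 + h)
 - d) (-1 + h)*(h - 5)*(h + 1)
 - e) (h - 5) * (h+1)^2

We need to factor h^3 + h*(-1) - 5*h^2 + 5.
The factored form is (-1 + h)*(h - 5)*(h + 1).
d) (-1 + h)*(h - 5)*(h + 1)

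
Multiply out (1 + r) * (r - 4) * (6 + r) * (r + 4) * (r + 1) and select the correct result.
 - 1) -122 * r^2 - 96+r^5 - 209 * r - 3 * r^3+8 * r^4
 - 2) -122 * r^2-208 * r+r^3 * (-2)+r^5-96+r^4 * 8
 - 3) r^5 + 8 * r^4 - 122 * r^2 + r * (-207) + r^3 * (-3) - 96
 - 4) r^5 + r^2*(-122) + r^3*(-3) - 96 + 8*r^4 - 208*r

Expanding (1 + r) * (r - 4) * (6 + r) * (r + 4) * (r + 1):
= r^5 + r^2*(-122) + r^3*(-3) - 96 + 8*r^4 - 208*r
4) r^5 + r^2*(-122) + r^3*(-3) - 96 + 8*r^4 - 208*r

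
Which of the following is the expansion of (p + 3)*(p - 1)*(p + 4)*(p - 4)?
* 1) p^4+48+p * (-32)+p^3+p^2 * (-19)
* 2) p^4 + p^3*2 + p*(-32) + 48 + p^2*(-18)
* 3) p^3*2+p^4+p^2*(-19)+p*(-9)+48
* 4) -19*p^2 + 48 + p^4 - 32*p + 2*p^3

Expanding (p + 3)*(p - 1)*(p + 4)*(p - 4):
= -19*p^2 + 48 + p^4 - 32*p + 2*p^3
4) -19*p^2 + 48 + p^4 - 32*p + 2*p^3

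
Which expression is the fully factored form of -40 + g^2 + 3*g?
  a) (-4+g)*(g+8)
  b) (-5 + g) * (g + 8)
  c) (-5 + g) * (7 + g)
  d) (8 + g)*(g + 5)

We need to factor -40 + g^2 + 3*g.
The factored form is (-5 + g) * (g + 8).
b) (-5 + g) * (g + 8)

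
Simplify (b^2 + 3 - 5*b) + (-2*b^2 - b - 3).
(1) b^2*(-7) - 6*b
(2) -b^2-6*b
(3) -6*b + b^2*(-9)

Adding the polynomials and combining like terms:
(b^2 + 3 - 5*b) + (-2*b^2 - b - 3)
= -b^2-6*b
2) -b^2-6*b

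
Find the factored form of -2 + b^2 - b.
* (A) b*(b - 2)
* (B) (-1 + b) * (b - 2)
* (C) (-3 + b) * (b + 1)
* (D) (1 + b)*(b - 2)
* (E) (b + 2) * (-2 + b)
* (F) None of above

We need to factor -2 + b^2 - b.
The factored form is (1 + b)*(b - 2).
D) (1 + b)*(b - 2)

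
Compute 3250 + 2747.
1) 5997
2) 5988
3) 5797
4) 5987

3250 + 2747 = 5997
1) 5997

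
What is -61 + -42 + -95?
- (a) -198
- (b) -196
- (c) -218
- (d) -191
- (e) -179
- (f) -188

First: -61 + -42 = -103
Then: -103 + -95 = -198
a) -198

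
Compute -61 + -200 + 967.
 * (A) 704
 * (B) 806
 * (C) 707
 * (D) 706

First: -61 + -200 = -261
Then: -261 + 967 = 706
D) 706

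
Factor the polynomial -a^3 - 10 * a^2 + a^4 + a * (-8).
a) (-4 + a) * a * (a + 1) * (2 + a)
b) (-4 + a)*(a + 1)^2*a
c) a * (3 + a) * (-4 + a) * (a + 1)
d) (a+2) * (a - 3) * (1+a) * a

We need to factor -a^3 - 10 * a^2 + a^4 + a * (-8).
The factored form is (-4 + a) * a * (a + 1) * (2 + a).
a) (-4 + a) * a * (a + 1) * (2 + a)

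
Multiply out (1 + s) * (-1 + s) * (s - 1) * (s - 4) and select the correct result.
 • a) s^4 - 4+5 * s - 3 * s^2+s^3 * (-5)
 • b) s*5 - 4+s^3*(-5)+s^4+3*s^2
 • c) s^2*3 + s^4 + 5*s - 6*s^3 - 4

Expanding (1 + s) * (-1 + s) * (s - 1) * (s - 4):
= s*5 - 4+s^3*(-5)+s^4+3*s^2
b) s*5 - 4+s^3*(-5)+s^4+3*s^2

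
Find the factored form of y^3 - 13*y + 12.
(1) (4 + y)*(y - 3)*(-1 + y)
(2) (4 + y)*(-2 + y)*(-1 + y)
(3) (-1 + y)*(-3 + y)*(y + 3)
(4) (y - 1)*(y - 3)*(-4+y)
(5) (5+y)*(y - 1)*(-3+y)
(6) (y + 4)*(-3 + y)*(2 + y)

We need to factor y^3 - 13*y + 12.
The factored form is (4 + y)*(y - 3)*(-1 + y).
1) (4 + y)*(y - 3)*(-1 + y)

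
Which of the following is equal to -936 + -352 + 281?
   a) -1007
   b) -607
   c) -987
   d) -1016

First: -936 + -352 = -1288
Then: -1288 + 281 = -1007
a) -1007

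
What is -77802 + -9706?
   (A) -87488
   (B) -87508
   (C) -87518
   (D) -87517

-77802 + -9706 = -87508
B) -87508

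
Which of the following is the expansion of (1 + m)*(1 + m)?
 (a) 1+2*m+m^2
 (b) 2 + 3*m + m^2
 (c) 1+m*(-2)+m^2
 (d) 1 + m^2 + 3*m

Expanding (1 + m)*(1 + m):
= 1+2*m+m^2
a) 1+2*m+m^2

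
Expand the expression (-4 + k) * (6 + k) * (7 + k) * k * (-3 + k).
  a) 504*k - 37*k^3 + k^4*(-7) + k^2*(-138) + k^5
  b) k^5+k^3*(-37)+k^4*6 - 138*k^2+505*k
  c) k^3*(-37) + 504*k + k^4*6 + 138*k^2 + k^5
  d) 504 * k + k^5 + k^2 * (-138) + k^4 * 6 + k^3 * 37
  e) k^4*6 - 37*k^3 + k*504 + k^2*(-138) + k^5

Expanding (-4 + k) * (6 + k) * (7 + k) * k * (-3 + k):
= k^4*6 - 37*k^3 + k*504 + k^2*(-138) + k^5
e) k^4*6 - 37*k^3 + k*504 + k^2*(-138) + k^5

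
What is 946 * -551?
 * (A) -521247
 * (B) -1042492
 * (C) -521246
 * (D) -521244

946 * -551 = -521246
C) -521246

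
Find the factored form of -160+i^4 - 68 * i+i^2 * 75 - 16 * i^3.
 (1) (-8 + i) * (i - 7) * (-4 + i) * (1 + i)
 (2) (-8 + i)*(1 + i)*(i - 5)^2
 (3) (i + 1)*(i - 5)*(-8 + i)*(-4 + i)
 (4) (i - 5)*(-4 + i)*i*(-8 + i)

We need to factor -160+i^4 - 68 * i+i^2 * 75 - 16 * i^3.
The factored form is (i + 1)*(i - 5)*(-8 + i)*(-4 + i).
3) (i + 1)*(i - 5)*(-8 + i)*(-4 + i)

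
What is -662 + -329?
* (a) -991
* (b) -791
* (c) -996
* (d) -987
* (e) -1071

-662 + -329 = -991
a) -991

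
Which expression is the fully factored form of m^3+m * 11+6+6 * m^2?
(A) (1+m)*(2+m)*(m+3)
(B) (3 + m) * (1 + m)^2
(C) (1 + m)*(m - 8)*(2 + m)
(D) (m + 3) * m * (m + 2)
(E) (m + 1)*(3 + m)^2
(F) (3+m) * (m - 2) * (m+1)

We need to factor m^3+m * 11+6+6 * m^2.
The factored form is (1+m)*(2+m)*(m+3).
A) (1+m)*(2+m)*(m+3)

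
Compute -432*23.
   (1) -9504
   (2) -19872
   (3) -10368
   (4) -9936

-432 * 23 = -9936
4) -9936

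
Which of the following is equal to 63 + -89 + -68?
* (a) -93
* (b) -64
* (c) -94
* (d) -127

First: 63 + -89 = -26
Then: -26 + -68 = -94
c) -94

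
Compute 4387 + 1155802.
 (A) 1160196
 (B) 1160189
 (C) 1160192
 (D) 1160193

4387 + 1155802 = 1160189
B) 1160189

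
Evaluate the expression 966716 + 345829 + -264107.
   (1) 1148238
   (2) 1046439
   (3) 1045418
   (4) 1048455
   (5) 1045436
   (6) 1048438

First: 966716 + 345829 = 1312545
Then: 1312545 + -264107 = 1048438
6) 1048438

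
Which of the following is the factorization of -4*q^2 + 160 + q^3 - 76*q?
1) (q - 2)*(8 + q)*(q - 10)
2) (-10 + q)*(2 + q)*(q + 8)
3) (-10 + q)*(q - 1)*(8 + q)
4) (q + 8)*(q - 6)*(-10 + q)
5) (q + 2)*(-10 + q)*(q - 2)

We need to factor -4*q^2 + 160 + q^3 - 76*q.
The factored form is (q - 2)*(8 + q)*(q - 10).
1) (q - 2)*(8 + q)*(q - 10)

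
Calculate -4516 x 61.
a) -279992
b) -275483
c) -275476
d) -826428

-4516 * 61 = -275476
c) -275476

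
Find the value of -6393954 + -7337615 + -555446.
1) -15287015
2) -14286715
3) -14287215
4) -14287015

First: -6393954 + -7337615 = -13731569
Then: -13731569 + -555446 = -14287015
4) -14287015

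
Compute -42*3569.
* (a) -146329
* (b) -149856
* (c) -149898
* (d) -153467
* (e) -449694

-42 * 3569 = -149898
c) -149898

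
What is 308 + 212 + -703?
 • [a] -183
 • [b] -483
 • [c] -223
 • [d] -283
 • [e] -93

First: 308 + 212 = 520
Then: 520 + -703 = -183
a) -183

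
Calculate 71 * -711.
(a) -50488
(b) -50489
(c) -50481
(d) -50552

71 * -711 = -50481
c) -50481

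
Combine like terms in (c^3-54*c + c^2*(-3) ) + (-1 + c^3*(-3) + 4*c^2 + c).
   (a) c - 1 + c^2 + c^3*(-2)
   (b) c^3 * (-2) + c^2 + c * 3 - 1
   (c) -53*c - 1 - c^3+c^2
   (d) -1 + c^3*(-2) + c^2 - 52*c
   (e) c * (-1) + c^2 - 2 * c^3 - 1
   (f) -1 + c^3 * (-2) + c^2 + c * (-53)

Adding the polynomials and combining like terms:
(c^3 - 54*c + c^2*(-3)) + (-1 + c^3*(-3) + 4*c^2 + c)
= -1 + c^3 * (-2) + c^2 + c * (-53)
f) -1 + c^3 * (-2) + c^2 + c * (-53)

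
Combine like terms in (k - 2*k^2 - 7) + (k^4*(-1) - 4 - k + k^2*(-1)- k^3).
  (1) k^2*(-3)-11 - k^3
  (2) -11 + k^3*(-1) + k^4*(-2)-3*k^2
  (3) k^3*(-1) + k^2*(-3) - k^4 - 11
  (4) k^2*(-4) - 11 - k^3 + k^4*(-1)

Adding the polynomials and combining like terms:
(k - 2*k^2 - 7) + (k^4*(-1) - 4 - k + k^2*(-1) - k^3)
= k^3*(-1) + k^2*(-3) - k^4 - 11
3) k^3*(-1) + k^2*(-3) - k^4 - 11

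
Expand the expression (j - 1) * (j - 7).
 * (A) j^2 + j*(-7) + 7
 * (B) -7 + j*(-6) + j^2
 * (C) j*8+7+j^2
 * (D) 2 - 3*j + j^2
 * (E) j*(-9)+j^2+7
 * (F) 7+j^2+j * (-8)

Expanding (j - 1) * (j - 7):
= 7+j^2+j * (-8)
F) 7+j^2+j * (-8)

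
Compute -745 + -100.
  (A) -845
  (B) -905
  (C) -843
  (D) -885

-745 + -100 = -845
A) -845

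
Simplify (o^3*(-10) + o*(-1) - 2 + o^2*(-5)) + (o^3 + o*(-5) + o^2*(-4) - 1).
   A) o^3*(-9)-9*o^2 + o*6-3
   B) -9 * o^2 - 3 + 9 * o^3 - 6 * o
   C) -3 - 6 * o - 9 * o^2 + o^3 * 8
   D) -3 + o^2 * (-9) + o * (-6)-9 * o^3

Adding the polynomials and combining like terms:
(o^3*(-10) + o*(-1) - 2 + o^2*(-5)) + (o^3 + o*(-5) + o^2*(-4) - 1)
= -3 + o^2 * (-9) + o * (-6)-9 * o^3
D) -3 + o^2 * (-9) + o * (-6)-9 * o^3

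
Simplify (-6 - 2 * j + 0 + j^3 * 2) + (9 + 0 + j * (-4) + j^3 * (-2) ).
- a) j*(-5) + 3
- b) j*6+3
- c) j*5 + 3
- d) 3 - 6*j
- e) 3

Adding the polynomials and combining like terms:
(-6 - 2*j + 0 + j^3*2) + (9 + 0 + j*(-4) + j^3*(-2))
= 3 - 6*j
d) 3 - 6*j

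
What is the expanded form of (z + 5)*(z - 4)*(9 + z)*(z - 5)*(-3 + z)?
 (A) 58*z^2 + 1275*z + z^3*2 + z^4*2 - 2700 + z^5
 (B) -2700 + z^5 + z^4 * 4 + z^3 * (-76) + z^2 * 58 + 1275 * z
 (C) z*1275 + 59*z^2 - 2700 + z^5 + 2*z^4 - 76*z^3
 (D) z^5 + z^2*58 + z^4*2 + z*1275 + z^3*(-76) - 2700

Expanding (z + 5)*(z - 4)*(9 + z)*(z - 5)*(-3 + z):
= z^5 + z^2*58 + z^4*2 + z*1275 + z^3*(-76) - 2700
D) z^5 + z^2*58 + z^4*2 + z*1275 + z^3*(-76) - 2700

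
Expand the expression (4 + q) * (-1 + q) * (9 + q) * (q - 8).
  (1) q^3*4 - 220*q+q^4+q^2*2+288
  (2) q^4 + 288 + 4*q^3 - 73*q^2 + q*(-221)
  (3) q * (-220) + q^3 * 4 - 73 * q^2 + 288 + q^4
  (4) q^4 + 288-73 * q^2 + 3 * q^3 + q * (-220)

Expanding (4 + q) * (-1 + q) * (9 + q) * (q - 8):
= q * (-220) + q^3 * 4 - 73 * q^2 + 288 + q^4
3) q * (-220) + q^3 * 4 - 73 * q^2 + 288 + q^4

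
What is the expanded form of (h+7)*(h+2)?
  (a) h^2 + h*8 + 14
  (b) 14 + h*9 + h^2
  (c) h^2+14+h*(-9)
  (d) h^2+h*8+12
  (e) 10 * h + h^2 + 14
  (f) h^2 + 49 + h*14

Expanding (h+7)*(h+2):
= 14 + h*9 + h^2
b) 14 + h*9 + h^2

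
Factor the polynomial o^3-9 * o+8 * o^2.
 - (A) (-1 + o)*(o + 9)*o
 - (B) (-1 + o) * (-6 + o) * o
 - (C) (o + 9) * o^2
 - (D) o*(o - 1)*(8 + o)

We need to factor o^3-9 * o+8 * o^2.
The factored form is (-1 + o)*(o + 9)*o.
A) (-1 + o)*(o + 9)*o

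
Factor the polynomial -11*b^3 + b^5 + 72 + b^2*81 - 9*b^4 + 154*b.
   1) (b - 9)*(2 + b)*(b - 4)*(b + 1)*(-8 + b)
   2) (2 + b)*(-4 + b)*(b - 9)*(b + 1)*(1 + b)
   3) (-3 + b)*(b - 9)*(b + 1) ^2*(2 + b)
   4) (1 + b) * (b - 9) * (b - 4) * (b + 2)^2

We need to factor -11*b^3 + b^5 + 72 + b^2*81 - 9*b^4 + 154*b.
The factored form is (2 + b)*(-4 + b)*(b - 9)*(b + 1)*(1 + b).
2) (2 + b)*(-4 + b)*(b - 9)*(b + 1)*(1 + b)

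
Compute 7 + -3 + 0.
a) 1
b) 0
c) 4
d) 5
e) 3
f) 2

First: 7 + -3 = 4
Then: 4 + 0 = 4
c) 4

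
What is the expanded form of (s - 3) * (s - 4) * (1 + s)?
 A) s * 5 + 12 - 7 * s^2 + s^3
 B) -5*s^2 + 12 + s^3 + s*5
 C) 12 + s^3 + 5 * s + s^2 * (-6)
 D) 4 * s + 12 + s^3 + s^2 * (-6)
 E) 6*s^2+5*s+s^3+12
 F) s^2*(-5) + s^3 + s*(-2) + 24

Expanding (s - 3) * (s - 4) * (1 + s):
= 12 + s^3 + 5 * s + s^2 * (-6)
C) 12 + s^3 + 5 * s + s^2 * (-6)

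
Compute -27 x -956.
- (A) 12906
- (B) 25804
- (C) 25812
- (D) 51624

-27 * -956 = 25812
C) 25812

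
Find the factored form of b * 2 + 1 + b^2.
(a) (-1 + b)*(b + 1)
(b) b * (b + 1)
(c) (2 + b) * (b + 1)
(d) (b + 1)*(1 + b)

We need to factor b * 2 + 1 + b^2.
The factored form is (b + 1)*(1 + b).
d) (b + 1)*(1 + b)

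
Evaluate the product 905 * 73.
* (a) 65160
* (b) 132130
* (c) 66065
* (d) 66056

905 * 73 = 66065
c) 66065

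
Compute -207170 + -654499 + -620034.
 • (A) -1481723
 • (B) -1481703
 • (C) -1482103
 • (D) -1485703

First: -207170 + -654499 = -861669
Then: -861669 + -620034 = -1481703
B) -1481703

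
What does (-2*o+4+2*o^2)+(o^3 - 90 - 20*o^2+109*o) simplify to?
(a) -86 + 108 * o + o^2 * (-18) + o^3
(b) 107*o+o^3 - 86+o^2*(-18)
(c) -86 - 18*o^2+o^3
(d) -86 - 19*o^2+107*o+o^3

Adding the polynomials and combining like terms:
(-2*o + 4 + 2*o^2) + (o^3 - 90 - 20*o^2 + 109*o)
= 107*o+o^3 - 86+o^2*(-18)
b) 107*o+o^3 - 86+o^2*(-18)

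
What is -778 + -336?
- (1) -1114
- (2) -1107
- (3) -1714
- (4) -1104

-778 + -336 = -1114
1) -1114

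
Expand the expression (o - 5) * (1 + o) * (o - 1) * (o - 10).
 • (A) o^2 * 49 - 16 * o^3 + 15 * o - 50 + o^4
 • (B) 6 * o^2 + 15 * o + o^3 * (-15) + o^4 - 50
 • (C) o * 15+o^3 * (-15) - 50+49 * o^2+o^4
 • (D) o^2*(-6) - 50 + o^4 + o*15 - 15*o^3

Expanding (o - 5) * (1 + o) * (o - 1) * (o - 10):
= o * 15+o^3 * (-15) - 50+49 * o^2+o^4
C) o * 15+o^3 * (-15) - 50+49 * o^2+o^4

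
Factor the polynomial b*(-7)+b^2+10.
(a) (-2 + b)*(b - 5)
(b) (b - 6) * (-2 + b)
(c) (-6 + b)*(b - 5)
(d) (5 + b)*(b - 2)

We need to factor b*(-7)+b^2+10.
The factored form is (-2 + b)*(b - 5).
a) (-2 + b)*(b - 5)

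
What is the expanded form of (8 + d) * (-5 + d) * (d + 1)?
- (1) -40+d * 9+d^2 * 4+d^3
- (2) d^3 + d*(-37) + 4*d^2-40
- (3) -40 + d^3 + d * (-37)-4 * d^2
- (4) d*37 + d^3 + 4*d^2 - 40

Expanding (8 + d) * (-5 + d) * (d + 1):
= d^3 + d*(-37) + 4*d^2-40
2) d^3 + d*(-37) + 4*d^2-40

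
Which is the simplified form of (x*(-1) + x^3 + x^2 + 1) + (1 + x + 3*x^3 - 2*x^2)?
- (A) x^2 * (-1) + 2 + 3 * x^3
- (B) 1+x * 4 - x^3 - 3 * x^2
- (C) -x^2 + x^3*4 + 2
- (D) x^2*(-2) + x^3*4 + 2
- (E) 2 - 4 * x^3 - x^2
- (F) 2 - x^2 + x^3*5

Adding the polynomials and combining like terms:
(x*(-1) + x^3 + x^2 + 1) + (1 + x + 3*x^3 - 2*x^2)
= -x^2 + x^3*4 + 2
C) -x^2 + x^3*4 + 2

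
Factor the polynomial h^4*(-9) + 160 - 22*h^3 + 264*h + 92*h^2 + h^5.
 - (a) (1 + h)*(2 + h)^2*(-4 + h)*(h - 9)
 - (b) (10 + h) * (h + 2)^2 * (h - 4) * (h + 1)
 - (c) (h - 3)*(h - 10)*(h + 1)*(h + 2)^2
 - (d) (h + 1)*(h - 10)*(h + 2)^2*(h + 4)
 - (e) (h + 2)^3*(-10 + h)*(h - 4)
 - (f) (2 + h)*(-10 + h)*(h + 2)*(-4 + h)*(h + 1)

We need to factor h^4*(-9) + 160 - 22*h^3 + 264*h + 92*h^2 + h^5.
The factored form is (2 + h)*(-10 + h)*(h + 2)*(-4 + h)*(h + 1).
f) (2 + h)*(-10 + h)*(h + 2)*(-4 + h)*(h + 1)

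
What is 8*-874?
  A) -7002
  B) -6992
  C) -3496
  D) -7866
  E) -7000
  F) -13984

8 * -874 = -6992
B) -6992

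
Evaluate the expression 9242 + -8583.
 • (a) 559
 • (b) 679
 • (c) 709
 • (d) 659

9242 + -8583 = 659
d) 659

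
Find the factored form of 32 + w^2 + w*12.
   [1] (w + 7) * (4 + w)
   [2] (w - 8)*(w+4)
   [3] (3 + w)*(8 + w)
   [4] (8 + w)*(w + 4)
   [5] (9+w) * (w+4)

We need to factor 32 + w^2 + w*12.
The factored form is (8 + w)*(w + 4).
4) (8 + w)*(w + 4)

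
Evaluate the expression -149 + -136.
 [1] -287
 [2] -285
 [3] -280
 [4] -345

-149 + -136 = -285
2) -285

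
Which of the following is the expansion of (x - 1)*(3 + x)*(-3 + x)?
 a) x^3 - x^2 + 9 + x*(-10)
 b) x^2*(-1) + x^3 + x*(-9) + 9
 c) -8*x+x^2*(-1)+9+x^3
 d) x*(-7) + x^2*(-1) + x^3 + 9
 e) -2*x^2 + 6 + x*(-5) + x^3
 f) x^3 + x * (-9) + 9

Expanding (x - 1)*(3 + x)*(-3 + x):
= x^2*(-1) + x^3 + x*(-9) + 9
b) x^2*(-1) + x^3 + x*(-9) + 9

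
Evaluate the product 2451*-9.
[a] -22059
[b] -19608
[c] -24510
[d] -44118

2451 * -9 = -22059
a) -22059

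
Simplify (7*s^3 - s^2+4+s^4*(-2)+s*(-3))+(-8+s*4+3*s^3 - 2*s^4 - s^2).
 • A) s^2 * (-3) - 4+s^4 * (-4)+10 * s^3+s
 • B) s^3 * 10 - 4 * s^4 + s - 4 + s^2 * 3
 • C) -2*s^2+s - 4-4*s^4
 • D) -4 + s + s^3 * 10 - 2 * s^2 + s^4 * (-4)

Adding the polynomials and combining like terms:
(7*s^3 - s^2 + 4 + s^4*(-2) + s*(-3)) + (-8 + s*4 + 3*s^3 - 2*s^4 - s^2)
= -4 + s + s^3 * 10 - 2 * s^2 + s^4 * (-4)
D) -4 + s + s^3 * 10 - 2 * s^2 + s^4 * (-4)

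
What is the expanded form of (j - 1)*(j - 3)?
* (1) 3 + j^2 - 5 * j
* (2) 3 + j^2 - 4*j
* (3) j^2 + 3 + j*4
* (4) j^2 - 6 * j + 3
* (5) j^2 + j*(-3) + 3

Expanding (j - 1)*(j - 3):
= 3 + j^2 - 4*j
2) 3 + j^2 - 4*j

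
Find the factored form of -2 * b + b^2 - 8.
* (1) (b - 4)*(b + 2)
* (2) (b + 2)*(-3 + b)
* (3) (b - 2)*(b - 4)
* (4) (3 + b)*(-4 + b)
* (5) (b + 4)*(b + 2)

We need to factor -2 * b + b^2 - 8.
The factored form is (b - 4)*(b + 2).
1) (b - 4)*(b + 2)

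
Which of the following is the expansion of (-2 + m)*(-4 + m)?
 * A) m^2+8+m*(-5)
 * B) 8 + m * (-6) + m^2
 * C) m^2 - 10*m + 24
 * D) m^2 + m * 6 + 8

Expanding (-2 + m)*(-4 + m):
= 8 + m * (-6) + m^2
B) 8 + m * (-6) + m^2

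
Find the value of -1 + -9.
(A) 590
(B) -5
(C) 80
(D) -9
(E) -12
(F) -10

-1 + -9 = -10
F) -10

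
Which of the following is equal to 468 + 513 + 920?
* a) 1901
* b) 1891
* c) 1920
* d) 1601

First: 468 + 513 = 981
Then: 981 + 920 = 1901
a) 1901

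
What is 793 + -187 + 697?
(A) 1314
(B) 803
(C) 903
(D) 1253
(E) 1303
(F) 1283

First: 793 + -187 = 606
Then: 606 + 697 = 1303
E) 1303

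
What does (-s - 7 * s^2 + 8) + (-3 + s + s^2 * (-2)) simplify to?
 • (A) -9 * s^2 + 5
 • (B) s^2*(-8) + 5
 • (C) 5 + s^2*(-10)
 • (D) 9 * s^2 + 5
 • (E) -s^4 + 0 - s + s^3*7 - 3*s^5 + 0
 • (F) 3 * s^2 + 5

Adding the polynomials and combining like terms:
(-s - 7*s^2 + 8) + (-3 + s + s^2*(-2))
= -9 * s^2 + 5
A) -9 * s^2 + 5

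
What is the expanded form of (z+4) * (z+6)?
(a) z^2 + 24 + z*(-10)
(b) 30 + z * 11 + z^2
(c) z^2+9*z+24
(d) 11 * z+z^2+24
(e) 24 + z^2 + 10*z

Expanding (z+4) * (z+6):
= 24 + z^2 + 10*z
e) 24 + z^2 + 10*z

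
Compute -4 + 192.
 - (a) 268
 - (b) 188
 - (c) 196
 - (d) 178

-4 + 192 = 188
b) 188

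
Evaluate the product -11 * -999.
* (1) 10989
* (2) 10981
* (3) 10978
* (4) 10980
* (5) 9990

-11 * -999 = 10989
1) 10989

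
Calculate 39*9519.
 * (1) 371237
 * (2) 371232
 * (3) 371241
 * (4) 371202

39 * 9519 = 371241
3) 371241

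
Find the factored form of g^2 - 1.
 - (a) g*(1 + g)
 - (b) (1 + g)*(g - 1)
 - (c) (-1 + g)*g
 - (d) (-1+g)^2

We need to factor g^2 - 1.
The factored form is (1 + g)*(g - 1).
b) (1 + g)*(g - 1)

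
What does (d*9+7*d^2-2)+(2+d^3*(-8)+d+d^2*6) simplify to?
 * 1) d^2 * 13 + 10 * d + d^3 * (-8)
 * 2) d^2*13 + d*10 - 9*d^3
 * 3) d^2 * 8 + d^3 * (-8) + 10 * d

Adding the polynomials and combining like terms:
(d*9 + 7*d^2 - 2) + (2 + d^3*(-8) + d + d^2*6)
= d^2 * 13 + 10 * d + d^3 * (-8)
1) d^2 * 13 + 10 * d + d^3 * (-8)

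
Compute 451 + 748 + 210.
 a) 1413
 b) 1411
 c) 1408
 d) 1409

First: 451 + 748 = 1199
Then: 1199 + 210 = 1409
d) 1409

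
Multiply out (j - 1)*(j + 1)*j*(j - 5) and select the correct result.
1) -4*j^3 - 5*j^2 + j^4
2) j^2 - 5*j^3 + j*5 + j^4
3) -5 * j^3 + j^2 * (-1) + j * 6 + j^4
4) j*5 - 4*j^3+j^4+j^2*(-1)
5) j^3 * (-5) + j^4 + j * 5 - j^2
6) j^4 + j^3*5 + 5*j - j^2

Expanding (j - 1)*(j + 1)*j*(j - 5):
= j^3 * (-5) + j^4 + j * 5 - j^2
5) j^3 * (-5) + j^4 + j * 5 - j^2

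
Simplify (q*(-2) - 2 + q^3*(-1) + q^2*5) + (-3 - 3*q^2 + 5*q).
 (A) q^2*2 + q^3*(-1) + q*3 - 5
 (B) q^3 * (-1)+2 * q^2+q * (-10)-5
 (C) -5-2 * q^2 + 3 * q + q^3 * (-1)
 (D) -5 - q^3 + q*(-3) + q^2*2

Adding the polynomials and combining like terms:
(q*(-2) - 2 + q^3*(-1) + q^2*5) + (-3 - 3*q^2 + 5*q)
= q^2*2 + q^3*(-1) + q*3 - 5
A) q^2*2 + q^3*(-1) + q*3 - 5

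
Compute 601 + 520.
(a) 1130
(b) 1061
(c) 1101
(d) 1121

601 + 520 = 1121
d) 1121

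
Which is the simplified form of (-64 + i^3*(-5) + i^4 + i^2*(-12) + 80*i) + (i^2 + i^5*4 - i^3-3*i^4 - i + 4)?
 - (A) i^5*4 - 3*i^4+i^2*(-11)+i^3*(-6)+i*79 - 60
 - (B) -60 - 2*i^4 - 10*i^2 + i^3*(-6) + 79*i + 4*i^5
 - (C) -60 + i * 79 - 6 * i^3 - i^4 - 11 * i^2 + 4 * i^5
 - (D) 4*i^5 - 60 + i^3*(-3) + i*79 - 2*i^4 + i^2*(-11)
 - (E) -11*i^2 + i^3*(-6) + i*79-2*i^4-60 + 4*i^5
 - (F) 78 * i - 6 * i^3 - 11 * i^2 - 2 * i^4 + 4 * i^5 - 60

Adding the polynomials and combining like terms:
(-64 + i^3*(-5) + i^4 + i^2*(-12) + 80*i) + (i^2 + i^5*4 - i^3 - 3*i^4 - i + 4)
= -11*i^2 + i^3*(-6) + i*79-2*i^4-60 + 4*i^5
E) -11*i^2 + i^3*(-6) + i*79-2*i^4-60 + 4*i^5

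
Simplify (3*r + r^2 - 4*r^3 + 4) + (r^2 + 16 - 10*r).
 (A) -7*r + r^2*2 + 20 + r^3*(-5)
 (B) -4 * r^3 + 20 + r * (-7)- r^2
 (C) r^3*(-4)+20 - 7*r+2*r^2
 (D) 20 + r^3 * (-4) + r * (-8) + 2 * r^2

Adding the polynomials and combining like terms:
(3*r + r^2 - 4*r^3 + 4) + (r^2 + 16 - 10*r)
= r^3*(-4)+20 - 7*r+2*r^2
C) r^3*(-4)+20 - 7*r+2*r^2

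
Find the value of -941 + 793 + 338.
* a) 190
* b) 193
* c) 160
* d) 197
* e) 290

First: -941 + 793 = -148
Then: -148 + 338 = 190
a) 190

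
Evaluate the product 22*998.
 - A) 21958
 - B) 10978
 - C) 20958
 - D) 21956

22 * 998 = 21956
D) 21956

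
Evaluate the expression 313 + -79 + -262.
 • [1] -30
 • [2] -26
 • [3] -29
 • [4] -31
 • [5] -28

First: 313 + -79 = 234
Then: 234 + -262 = -28
5) -28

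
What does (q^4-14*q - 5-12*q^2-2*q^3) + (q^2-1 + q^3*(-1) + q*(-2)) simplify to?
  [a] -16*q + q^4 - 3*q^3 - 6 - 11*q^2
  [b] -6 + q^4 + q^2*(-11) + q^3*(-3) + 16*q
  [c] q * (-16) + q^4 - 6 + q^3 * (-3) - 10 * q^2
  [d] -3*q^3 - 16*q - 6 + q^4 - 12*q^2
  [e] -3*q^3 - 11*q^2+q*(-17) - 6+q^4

Adding the polynomials and combining like terms:
(q^4 - 14*q - 5 - 12*q^2 - 2*q^3) + (q^2 - 1 + q^3*(-1) + q*(-2))
= -16*q + q^4 - 3*q^3 - 6 - 11*q^2
a) -16*q + q^4 - 3*q^3 - 6 - 11*q^2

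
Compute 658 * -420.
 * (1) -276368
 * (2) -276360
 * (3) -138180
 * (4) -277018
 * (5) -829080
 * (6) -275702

658 * -420 = -276360
2) -276360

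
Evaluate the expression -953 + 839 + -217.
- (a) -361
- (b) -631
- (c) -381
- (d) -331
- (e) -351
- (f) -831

First: -953 + 839 = -114
Then: -114 + -217 = -331
d) -331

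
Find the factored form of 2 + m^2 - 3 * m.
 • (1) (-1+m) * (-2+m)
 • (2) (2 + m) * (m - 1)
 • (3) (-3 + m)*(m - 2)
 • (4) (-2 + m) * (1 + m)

We need to factor 2 + m^2 - 3 * m.
The factored form is (-1+m) * (-2+m).
1) (-1+m) * (-2+m)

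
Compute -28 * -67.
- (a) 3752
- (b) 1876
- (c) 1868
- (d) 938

-28 * -67 = 1876
b) 1876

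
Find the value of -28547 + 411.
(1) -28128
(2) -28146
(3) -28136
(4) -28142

-28547 + 411 = -28136
3) -28136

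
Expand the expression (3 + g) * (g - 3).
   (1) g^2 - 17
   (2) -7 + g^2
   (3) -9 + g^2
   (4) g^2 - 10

Expanding (3 + g) * (g - 3):
= -9 + g^2
3) -9 + g^2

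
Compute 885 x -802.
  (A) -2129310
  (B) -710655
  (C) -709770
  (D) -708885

885 * -802 = -709770
C) -709770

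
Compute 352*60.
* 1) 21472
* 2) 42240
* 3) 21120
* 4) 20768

352 * 60 = 21120
3) 21120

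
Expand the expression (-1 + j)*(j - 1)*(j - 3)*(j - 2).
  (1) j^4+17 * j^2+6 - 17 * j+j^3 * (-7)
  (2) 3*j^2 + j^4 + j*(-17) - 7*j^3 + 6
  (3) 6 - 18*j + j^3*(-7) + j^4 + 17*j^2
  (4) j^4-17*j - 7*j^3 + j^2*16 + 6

Expanding (-1 + j)*(j - 1)*(j - 3)*(j - 2):
= j^4+17 * j^2+6 - 17 * j+j^3 * (-7)
1) j^4+17 * j^2+6 - 17 * j+j^3 * (-7)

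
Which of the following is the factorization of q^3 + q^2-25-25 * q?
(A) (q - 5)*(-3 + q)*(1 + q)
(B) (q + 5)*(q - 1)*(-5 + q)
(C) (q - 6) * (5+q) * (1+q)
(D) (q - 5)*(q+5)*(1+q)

We need to factor q^3 + q^2-25-25 * q.
The factored form is (q - 5)*(q+5)*(1+q).
D) (q - 5)*(q+5)*(1+q)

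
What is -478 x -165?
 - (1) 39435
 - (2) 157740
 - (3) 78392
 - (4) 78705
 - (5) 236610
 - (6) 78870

-478 * -165 = 78870
6) 78870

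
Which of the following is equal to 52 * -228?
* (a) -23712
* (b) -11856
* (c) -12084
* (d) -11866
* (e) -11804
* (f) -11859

52 * -228 = -11856
b) -11856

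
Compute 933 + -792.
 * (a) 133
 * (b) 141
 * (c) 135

933 + -792 = 141
b) 141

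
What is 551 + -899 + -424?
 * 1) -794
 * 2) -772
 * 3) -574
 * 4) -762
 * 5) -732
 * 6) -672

First: 551 + -899 = -348
Then: -348 + -424 = -772
2) -772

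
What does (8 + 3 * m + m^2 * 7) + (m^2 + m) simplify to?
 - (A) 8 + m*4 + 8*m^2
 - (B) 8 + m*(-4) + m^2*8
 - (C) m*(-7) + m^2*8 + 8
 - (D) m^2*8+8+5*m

Adding the polynomials and combining like terms:
(8 + 3*m + m^2*7) + (m^2 + m)
= 8 + m*4 + 8*m^2
A) 8 + m*4 + 8*m^2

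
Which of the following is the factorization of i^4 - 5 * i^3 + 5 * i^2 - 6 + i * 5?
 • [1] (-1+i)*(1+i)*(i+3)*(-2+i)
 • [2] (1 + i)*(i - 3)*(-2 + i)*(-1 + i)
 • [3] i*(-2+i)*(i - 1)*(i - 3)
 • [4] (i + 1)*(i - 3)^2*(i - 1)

We need to factor i^4 - 5 * i^3 + 5 * i^2 - 6 + i * 5.
The factored form is (1 + i)*(i - 3)*(-2 + i)*(-1 + i).
2) (1 + i)*(i - 3)*(-2 + i)*(-1 + i)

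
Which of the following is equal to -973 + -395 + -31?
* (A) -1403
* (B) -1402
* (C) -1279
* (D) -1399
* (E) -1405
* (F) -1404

First: -973 + -395 = -1368
Then: -1368 + -31 = -1399
D) -1399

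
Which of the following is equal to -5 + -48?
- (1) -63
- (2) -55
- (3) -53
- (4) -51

-5 + -48 = -53
3) -53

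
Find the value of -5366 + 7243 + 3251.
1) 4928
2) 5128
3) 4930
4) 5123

First: -5366 + 7243 = 1877
Then: 1877 + 3251 = 5128
2) 5128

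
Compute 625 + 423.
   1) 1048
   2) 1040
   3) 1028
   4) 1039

625 + 423 = 1048
1) 1048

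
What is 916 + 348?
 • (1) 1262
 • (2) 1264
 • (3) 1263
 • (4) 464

916 + 348 = 1264
2) 1264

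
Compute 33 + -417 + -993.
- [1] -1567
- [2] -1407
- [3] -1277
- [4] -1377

First: 33 + -417 = -384
Then: -384 + -993 = -1377
4) -1377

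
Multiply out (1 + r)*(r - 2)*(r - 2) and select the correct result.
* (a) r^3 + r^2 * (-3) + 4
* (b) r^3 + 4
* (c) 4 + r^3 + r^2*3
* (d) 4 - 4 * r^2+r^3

Expanding (1 + r)*(r - 2)*(r - 2):
= r^3 + r^2 * (-3) + 4
a) r^3 + r^2 * (-3) + 4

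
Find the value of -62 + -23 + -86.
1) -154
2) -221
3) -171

First: -62 + -23 = -85
Then: -85 + -86 = -171
3) -171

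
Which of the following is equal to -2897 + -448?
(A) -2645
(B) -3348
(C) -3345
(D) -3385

-2897 + -448 = -3345
C) -3345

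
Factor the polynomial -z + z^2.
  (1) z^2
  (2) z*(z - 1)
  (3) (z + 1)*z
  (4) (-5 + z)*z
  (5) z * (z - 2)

We need to factor -z + z^2.
The factored form is z*(z - 1).
2) z*(z - 1)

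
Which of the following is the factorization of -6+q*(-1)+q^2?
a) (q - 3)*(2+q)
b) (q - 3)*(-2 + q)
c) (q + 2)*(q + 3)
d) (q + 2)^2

We need to factor -6+q*(-1)+q^2.
The factored form is (q - 3)*(2+q).
a) (q - 3)*(2+q)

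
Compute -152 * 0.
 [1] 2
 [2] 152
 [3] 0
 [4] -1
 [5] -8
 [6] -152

-152 * 0 = 0
3) 0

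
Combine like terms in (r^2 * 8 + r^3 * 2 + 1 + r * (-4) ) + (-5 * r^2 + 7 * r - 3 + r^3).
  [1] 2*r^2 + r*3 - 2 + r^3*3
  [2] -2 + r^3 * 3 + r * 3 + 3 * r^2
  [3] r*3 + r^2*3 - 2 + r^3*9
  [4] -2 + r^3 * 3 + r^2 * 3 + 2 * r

Adding the polynomials and combining like terms:
(r^2*8 + r^3*2 + 1 + r*(-4)) + (-5*r^2 + 7*r - 3 + r^3)
= -2 + r^3 * 3 + r * 3 + 3 * r^2
2) -2 + r^3 * 3 + r * 3 + 3 * r^2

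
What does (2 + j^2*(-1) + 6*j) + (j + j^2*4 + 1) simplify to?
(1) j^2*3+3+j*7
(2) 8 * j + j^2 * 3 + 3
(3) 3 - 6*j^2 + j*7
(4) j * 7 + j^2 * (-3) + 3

Adding the polynomials and combining like terms:
(2 + j^2*(-1) + 6*j) + (j + j^2*4 + 1)
= j^2*3+3+j*7
1) j^2*3+3+j*7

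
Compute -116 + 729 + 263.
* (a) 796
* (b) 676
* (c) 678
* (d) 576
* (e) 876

First: -116 + 729 = 613
Then: 613 + 263 = 876
e) 876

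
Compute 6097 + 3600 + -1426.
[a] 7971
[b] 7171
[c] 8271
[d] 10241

First: 6097 + 3600 = 9697
Then: 9697 + -1426 = 8271
c) 8271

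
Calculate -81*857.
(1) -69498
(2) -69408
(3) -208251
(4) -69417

-81 * 857 = -69417
4) -69417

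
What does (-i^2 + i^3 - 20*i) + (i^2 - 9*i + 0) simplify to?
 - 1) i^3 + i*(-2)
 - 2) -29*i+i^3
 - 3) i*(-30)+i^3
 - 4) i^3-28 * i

Adding the polynomials and combining like terms:
(-i^2 + i^3 - 20*i) + (i^2 - 9*i + 0)
= -29*i+i^3
2) -29*i+i^3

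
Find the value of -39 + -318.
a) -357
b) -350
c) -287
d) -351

-39 + -318 = -357
a) -357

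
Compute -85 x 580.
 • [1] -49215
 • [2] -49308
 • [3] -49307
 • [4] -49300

-85 * 580 = -49300
4) -49300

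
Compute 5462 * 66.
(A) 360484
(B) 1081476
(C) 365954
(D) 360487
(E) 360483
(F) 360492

5462 * 66 = 360492
F) 360492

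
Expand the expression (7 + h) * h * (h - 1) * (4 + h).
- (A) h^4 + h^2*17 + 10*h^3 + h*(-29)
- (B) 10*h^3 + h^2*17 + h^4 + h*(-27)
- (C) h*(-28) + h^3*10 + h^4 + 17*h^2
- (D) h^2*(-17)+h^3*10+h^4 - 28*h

Expanding (7 + h) * h * (h - 1) * (4 + h):
= h*(-28) + h^3*10 + h^4 + 17*h^2
C) h*(-28) + h^3*10 + h^4 + 17*h^2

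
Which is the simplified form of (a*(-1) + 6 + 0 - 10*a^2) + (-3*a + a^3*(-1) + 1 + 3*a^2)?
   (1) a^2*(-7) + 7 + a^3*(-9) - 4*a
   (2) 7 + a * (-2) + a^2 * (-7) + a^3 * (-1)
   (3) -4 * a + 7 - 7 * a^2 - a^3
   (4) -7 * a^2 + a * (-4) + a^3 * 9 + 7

Adding the polynomials and combining like terms:
(a*(-1) + 6 + 0 - 10*a^2) + (-3*a + a^3*(-1) + 1 + 3*a^2)
= -4 * a + 7 - 7 * a^2 - a^3
3) -4 * a + 7 - 7 * a^2 - a^3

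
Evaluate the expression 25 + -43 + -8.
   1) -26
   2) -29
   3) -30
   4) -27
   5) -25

First: 25 + -43 = -18
Then: -18 + -8 = -26
1) -26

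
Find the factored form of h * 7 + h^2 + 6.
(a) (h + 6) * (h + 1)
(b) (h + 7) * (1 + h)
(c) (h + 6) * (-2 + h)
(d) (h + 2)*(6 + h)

We need to factor h * 7 + h^2 + 6.
The factored form is (h + 6) * (h + 1).
a) (h + 6) * (h + 1)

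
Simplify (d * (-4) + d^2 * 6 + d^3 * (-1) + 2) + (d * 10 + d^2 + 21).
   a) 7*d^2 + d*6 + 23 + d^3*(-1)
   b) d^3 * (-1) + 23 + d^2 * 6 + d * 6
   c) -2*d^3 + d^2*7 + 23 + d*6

Adding the polynomials and combining like terms:
(d*(-4) + d^2*6 + d^3*(-1) + 2) + (d*10 + d^2 + 21)
= 7*d^2 + d*6 + 23 + d^3*(-1)
a) 7*d^2 + d*6 + 23 + d^3*(-1)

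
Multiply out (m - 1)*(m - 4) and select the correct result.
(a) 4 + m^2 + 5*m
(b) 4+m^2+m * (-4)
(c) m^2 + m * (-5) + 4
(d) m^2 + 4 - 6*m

Expanding (m - 1)*(m - 4):
= m^2 + m * (-5) + 4
c) m^2 + m * (-5) + 4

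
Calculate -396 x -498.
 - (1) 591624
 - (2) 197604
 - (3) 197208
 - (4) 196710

-396 * -498 = 197208
3) 197208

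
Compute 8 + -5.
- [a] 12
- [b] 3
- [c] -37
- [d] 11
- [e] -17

8 + -5 = 3
b) 3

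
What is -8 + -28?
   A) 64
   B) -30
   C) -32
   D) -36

-8 + -28 = -36
D) -36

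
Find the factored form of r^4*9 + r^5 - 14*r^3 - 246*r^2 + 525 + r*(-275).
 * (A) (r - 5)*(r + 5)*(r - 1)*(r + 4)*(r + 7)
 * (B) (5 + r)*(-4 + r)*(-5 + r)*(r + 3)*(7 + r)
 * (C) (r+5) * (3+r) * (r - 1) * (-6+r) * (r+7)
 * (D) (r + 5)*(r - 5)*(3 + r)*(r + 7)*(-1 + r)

We need to factor r^4*9 + r^5 - 14*r^3 - 246*r^2 + 525 + r*(-275).
The factored form is (r + 5)*(r - 5)*(3 + r)*(r + 7)*(-1 + r).
D) (r + 5)*(r - 5)*(3 + r)*(r + 7)*(-1 + r)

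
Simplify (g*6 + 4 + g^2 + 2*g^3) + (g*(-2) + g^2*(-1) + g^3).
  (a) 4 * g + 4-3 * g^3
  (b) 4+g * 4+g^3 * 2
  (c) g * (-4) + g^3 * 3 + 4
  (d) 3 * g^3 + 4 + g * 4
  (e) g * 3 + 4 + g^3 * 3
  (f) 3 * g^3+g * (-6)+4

Adding the polynomials and combining like terms:
(g*6 + 4 + g^2 + 2*g^3) + (g*(-2) + g^2*(-1) + g^3)
= 3 * g^3 + 4 + g * 4
d) 3 * g^3 + 4 + g * 4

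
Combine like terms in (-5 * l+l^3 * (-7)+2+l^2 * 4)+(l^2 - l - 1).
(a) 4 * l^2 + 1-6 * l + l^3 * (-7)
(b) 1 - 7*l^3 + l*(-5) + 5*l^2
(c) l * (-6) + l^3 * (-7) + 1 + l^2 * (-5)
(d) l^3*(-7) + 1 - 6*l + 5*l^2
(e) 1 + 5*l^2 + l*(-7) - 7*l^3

Adding the polynomials and combining like terms:
(-5*l + l^3*(-7) + 2 + l^2*4) + (l^2 - l - 1)
= l^3*(-7) + 1 - 6*l + 5*l^2
d) l^3*(-7) + 1 - 6*l + 5*l^2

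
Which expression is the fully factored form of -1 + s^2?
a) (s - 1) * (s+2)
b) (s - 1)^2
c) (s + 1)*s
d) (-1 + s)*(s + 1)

We need to factor -1 + s^2.
The factored form is (-1 + s)*(s + 1).
d) (-1 + s)*(s + 1)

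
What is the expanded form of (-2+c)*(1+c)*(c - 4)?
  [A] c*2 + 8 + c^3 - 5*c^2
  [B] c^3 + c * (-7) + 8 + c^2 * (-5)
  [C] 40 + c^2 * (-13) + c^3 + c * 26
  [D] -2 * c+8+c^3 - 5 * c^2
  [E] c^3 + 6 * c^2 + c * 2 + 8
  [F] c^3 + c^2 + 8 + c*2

Expanding (-2+c)*(1+c)*(c - 4):
= c*2 + 8 + c^3 - 5*c^2
A) c*2 + 8 + c^3 - 5*c^2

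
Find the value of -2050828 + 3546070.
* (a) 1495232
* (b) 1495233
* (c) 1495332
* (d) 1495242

-2050828 + 3546070 = 1495242
d) 1495242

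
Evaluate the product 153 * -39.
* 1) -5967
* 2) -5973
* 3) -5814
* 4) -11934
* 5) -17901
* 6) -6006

153 * -39 = -5967
1) -5967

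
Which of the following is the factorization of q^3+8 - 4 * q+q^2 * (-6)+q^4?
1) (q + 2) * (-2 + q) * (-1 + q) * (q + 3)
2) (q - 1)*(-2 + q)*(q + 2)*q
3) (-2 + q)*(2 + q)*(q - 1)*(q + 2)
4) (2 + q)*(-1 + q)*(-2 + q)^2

We need to factor q^3+8 - 4 * q+q^2 * (-6)+q^4.
The factored form is (-2 + q)*(2 + q)*(q - 1)*(q + 2).
3) (-2 + q)*(2 + q)*(q - 1)*(q + 2)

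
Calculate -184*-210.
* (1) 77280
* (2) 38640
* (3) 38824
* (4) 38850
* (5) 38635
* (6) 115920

-184 * -210 = 38640
2) 38640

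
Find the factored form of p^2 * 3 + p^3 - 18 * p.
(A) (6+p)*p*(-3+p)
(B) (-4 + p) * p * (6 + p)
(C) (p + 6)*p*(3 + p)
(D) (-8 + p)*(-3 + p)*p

We need to factor p^2 * 3 + p^3 - 18 * p.
The factored form is (6+p)*p*(-3+p).
A) (6+p)*p*(-3+p)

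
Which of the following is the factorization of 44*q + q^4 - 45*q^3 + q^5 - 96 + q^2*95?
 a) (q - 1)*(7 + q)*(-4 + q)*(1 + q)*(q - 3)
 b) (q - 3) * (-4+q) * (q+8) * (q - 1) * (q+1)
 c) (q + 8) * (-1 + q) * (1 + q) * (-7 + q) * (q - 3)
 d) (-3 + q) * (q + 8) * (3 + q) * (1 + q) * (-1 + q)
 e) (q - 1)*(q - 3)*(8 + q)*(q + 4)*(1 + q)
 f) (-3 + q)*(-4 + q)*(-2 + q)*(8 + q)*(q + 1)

We need to factor 44*q + q^4 - 45*q^3 + q^5 - 96 + q^2*95.
The factored form is (q - 3) * (-4+q) * (q+8) * (q - 1) * (q+1).
b) (q - 3) * (-4+q) * (q+8) * (q - 1) * (q+1)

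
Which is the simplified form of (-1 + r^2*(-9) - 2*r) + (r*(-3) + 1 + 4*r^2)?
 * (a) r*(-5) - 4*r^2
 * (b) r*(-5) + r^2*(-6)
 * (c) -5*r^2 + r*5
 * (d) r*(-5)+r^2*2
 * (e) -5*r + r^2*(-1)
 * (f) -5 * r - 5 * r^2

Adding the polynomials and combining like terms:
(-1 + r^2*(-9) - 2*r) + (r*(-3) + 1 + 4*r^2)
= -5 * r - 5 * r^2
f) -5 * r - 5 * r^2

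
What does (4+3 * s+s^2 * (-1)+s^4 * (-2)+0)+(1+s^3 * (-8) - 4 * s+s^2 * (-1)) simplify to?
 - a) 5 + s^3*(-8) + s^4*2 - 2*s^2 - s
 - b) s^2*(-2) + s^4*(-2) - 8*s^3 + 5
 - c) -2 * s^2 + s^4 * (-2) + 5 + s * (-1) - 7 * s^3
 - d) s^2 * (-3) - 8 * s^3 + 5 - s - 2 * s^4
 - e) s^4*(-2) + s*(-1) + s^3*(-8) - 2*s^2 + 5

Adding the polynomials and combining like terms:
(4 + 3*s + s^2*(-1) + s^4*(-2) + 0) + (1 + s^3*(-8) - 4*s + s^2*(-1))
= s^4*(-2) + s*(-1) + s^3*(-8) - 2*s^2 + 5
e) s^4*(-2) + s*(-1) + s^3*(-8) - 2*s^2 + 5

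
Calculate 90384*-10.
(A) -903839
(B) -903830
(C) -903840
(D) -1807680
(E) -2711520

90384 * -10 = -903840
C) -903840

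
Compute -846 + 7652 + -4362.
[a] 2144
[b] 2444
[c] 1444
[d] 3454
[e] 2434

First: -846 + 7652 = 6806
Then: 6806 + -4362 = 2444
b) 2444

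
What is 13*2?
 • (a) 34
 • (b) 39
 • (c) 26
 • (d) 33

13 * 2 = 26
c) 26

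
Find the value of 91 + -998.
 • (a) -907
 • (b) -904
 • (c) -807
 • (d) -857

91 + -998 = -907
a) -907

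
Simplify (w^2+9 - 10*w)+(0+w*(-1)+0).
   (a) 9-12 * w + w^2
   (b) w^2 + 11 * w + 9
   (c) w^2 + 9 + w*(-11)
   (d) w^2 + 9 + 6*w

Adding the polynomials and combining like terms:
(w^2 + 9 - 10*w) + (0 + w*(-1) + 0)
= w^2 + 9 + w*(-11)
c) w^2 + 9 + w*(-11)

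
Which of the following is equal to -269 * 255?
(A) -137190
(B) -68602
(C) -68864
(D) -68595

-269 * 255 = -68595
D) -68595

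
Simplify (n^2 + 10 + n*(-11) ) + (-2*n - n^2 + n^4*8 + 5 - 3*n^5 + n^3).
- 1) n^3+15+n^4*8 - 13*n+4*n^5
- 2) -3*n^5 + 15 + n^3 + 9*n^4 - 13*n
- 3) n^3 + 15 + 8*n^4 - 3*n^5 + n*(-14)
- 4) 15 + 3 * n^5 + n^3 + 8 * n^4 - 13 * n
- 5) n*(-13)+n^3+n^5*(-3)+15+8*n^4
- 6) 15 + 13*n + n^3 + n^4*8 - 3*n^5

Adding the polynomials and combining like terms:
(n^2 + 10 + n*(-11)) + (-2*n - n^2 + n^4*8 + 5 - 3*n^5 + n^3)
= n*(-13)+n^3+n^5*(-3)+15+8*n^4
5) n*(-13)+n^3+n^5*(-3)+15+8*n^4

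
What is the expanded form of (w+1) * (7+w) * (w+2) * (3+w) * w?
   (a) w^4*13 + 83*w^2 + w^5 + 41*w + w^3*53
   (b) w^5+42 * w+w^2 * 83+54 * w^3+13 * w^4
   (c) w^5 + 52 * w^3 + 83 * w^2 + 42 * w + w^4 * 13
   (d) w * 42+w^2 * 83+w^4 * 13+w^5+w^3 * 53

Expanding (w+1) * (7+w) * (w+2) * (3+w) * w:
= w * 42+w^2 * 83+w^4 * 13+w^5+w^3 * 53
d) w * 42+w^2 * 83+w^4 * 13+w^5+w^3 * 53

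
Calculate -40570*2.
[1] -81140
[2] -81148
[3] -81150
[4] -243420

-40570 * 2 = -81140
1) -81140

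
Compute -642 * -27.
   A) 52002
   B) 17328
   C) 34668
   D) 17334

-642 * -27 = 17334
D) 17334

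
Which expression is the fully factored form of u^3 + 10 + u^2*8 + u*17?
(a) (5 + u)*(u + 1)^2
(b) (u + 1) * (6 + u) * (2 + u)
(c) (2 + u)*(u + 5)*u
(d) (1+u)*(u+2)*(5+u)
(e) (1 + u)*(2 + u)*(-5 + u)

We need to factor u^3 + 10 + u^2*8 + u*17.
The factored form is (1+u)*(u+2)*(5+u).
d) (1+u)*(u+2)*(5+u)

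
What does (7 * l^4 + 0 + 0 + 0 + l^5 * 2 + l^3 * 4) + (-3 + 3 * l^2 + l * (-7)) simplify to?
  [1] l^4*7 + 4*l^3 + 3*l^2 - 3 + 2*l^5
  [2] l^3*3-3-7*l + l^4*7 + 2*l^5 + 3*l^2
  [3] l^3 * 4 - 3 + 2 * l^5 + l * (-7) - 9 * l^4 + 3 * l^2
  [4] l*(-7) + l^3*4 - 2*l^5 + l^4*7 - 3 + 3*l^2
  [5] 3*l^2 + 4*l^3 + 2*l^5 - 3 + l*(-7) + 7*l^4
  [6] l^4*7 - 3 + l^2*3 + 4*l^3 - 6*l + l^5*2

Adding the polynomials and combining like terms:
(7*l^4 + 0 + 0 + 0 + l^5*2 + l^3*4) + (-3 + 3*l^2 + l*(-7))
= 3*l^2 + 4*l^3 + 2*l^5 - 3 + l*(-7) + 7*l^4
5) 3*l^2 + 4*l^3 + 2*l^5 - 3 + l*(-7) + 7*l^4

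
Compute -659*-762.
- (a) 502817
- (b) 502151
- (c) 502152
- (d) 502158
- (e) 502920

-659 * -762 = 502158
d) 502158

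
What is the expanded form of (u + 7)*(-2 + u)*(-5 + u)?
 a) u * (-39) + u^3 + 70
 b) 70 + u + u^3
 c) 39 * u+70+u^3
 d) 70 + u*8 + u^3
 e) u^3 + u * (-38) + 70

Expanding (u + 7)*(-2 + u)*(-5 + u):
= u * (-39) + u^3 + 70
a) u * (-39) + u^3 + 70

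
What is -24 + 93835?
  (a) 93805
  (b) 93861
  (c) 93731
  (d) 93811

-24 + 93835 = 93811
d) 93811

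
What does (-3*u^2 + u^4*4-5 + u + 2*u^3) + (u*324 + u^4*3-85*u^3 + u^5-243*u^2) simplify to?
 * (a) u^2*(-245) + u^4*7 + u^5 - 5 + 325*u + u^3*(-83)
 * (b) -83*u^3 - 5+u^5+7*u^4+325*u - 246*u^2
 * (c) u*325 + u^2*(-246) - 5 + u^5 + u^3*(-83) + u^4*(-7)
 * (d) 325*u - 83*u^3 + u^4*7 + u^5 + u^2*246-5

Adding the polynomials and combining like terms:
(-3*u^2 + u^4*4 - 5 + u + 2*u^3) + (u*324 + u^4*3 - 85*u^3 + u^5 - 243*u^2)
= -83*u^3 - 5+u^5+7*u^4+325*u - 246*u^2
b) -83*u^3 - 5+u^5+7*u^4+325*u - 246*u^2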